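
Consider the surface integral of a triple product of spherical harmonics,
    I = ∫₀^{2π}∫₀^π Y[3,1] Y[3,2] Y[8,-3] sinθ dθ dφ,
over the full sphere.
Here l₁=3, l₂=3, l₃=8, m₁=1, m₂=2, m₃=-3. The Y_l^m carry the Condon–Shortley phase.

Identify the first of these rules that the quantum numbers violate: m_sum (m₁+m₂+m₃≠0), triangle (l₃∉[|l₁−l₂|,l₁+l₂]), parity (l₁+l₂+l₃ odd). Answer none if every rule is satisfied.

triangle

m₁+m₂+m₃ = 1 + 2 − 3 = 0  ✓
triangle: |3−3|=0 ≤ l₃=8 ≤ 3+3=6  ✗
parity: l₁+l₂+l₃ = 14 is even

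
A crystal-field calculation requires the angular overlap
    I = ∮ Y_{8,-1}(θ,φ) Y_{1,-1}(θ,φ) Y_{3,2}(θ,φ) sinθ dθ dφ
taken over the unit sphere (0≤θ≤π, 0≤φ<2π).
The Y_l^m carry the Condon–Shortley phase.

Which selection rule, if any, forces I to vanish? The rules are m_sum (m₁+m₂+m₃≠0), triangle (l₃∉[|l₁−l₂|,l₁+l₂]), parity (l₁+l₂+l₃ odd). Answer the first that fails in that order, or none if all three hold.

m₁+m₂+m₃ = -1 − 1 + 2 = 0  ✓
triangle: |8−1|=7 ≤ l₃=3 ≤ 8+1=9  ✗
parity: l₁+l₂+l₃ = 12 is even

triangle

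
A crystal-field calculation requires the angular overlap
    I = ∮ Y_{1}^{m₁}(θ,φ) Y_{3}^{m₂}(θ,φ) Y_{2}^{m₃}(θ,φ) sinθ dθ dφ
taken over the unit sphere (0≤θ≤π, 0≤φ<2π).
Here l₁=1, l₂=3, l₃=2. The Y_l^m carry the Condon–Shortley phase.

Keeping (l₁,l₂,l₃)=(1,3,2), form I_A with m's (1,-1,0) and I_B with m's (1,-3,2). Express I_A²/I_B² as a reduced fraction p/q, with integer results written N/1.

Same 1,3,2: normalisation and zero-m 3j drop out of the ratio.
A: Δ: 2! 0! 4! / 7! → 1/105; sum: t=0:+1/8 = 1/8; 3j²(1 3 2; 1 -1 0) = Δ·Π!·Σ² = 2/35  (sign +1)
B: Δ: 2! 0! 4! / 7! → 1/105; sum: t=0:+1/48 = 1/48; 3j²(1 3 2; 1 -3 2) = Δ·Π!·Σ² = 1/7  (sign +1)
I_A²/I_B² = (2/35)/(1/7) = 2/5

2/5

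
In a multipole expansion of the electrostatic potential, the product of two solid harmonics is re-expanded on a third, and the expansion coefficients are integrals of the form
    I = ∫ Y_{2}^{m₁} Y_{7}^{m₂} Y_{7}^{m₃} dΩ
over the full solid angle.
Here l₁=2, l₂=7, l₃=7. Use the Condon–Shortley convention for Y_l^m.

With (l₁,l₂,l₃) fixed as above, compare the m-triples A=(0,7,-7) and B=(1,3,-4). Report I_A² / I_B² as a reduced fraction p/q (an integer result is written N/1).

l's match ⇒ only the (l;m) 3-j factors differ between A and B.
A: triangle coeff Δ(2,7,7) = 1/185640; Σ_t [2,2]: t=2:+1/1916006400 = 1/1916006400; (3j)²=91/2040 [(2 7 7; 0 7 -7)], sign=+1
B: triangle coeff Δ(2,7,7) = 1/185640; Σ_t [0,1]: t=0:+1/14515200 t=1:−1/4354560 = -1/6220800; (3j)²=77/4420 [(2 7 7; 1 3 -4)], sign=+1
I_A²/I_B² = (91/2040)/(77/4420) = 169/66

169/66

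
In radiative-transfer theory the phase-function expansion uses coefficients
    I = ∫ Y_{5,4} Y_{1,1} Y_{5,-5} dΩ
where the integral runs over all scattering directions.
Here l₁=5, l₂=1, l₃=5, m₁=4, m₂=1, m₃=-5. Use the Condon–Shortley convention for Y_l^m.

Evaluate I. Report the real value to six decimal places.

0.000000

L=11 odd ⇒ parity kills the (l;000) factor ⇒ I = 0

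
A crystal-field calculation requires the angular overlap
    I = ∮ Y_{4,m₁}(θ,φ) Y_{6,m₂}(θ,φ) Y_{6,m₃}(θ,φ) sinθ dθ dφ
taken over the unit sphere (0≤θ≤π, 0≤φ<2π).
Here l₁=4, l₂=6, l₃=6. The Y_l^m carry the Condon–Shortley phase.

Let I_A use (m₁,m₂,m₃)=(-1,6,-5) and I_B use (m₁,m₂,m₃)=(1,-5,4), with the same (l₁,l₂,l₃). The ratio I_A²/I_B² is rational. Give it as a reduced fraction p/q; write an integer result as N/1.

Shared (l₁,l₂,l₃)=(4,6,6): N and (l;000)² cancel in I_A²/I_B².
A: Δ = 4!·4!·8!/17! = 1/15315300; Racah Σ t=4..4: t=4:+1/5806080 = 1/5806080; ⇒ 3j(4 6 6; -1 6 -5)² = 165/6188, sgn -1
B: Δ = 4!·4!·8!/17! = 1/15315300; Racah Σ t=0..1: t=0:+1/725760 t=1:−1/967680 = 1/2903040; ⇒ 3j(4 6 6; 1 -5 4)² = 5/3094, sgn +1
I_A²/I_B² = (165/6188)/(5/3094) = 33/2

33/2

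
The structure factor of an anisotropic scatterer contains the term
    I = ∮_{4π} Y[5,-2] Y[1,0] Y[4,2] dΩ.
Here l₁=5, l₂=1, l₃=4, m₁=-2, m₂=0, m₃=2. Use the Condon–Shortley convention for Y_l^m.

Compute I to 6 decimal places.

0.225034

Checks pass: Σm=0; 10 even; l₃=4∈[4,6].
(2·5+1)(2·1+1)(2·4+1) = 297
Δ: 2! 8! 0! / 11! → 1/495
sum: t=1:−1/576 = -1/576
3j²(5 1 4; 0 0 0) = Δ·Π!·Σ² = 5/99  (sign -1)
sum: t=1:−1/1440 = -1/1440
3j²(5 1 4; -2 0 2) = Δ·Π!·Σ² = 7/165  (sign -1)
combine: 4πI² = 297·5/99·7/165 = 7/11
take √, sign +1: I = 0.22503380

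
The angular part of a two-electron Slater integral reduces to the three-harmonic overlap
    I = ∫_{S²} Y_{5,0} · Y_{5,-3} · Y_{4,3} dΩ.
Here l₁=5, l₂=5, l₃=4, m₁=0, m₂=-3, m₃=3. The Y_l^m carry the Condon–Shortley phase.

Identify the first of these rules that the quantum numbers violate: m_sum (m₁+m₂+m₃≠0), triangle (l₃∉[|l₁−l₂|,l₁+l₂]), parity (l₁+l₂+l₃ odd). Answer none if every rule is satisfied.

none

m₁+m₂+m₃ = 0 − 3 + 3 = 0  ✓
triangle: |5−5|=0 ≤ l₃=4 ≤ 5+5=10  ✓
parity: l₁+l₂+l₃ = 14 is even  ✓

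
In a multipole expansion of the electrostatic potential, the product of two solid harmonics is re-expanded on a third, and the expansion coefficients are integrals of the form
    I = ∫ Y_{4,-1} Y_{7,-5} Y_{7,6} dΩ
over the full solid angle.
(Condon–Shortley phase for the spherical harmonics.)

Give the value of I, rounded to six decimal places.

-0.082726

Rules hold: Σm=0, L=18 even, 3≤7≤11.
N = 9·15·15 = 2025
Δ = 4!·4!·10!/19! = 1/58198140
Racah Σ t=0..4: t=0:+1/17418240 t=1:−1/622080 t=2:+1/230400 t=3:−1/622080 t=4:+1/17418240 = 1/806400
⇒ 3j(4 7 7; 0 0 0)² = 2268/230945, sgn -1
Racah Σ t=1..2: t=1:−1/52254720 t=2:+1/87091200 = -1/130636800
⇒ 3j(4 7 7; -1 -5 6)² = 88/20349, sgn +1
4πI² = N·(3j₀)²·(3jₘ)² = 116640/1356277
I = -1·√(0.0860001/4π) = -0.08272650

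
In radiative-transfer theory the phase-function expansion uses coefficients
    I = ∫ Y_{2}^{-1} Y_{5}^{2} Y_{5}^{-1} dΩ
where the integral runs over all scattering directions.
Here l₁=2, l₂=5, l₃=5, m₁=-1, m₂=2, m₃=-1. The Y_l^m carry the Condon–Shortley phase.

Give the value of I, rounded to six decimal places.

0.104819

Checks pass: Σm=0; 12 even; l₃=5∈[3,7].
(2·2+1)(2·5+1)(2·5+1) = 605
Δ: 2! 2! 8! / 13! → 1/38610
sum: t=0:+1/2880 t=1:−1/576 t=2:+1/2880 = -1/960
3j²(2 5 5; 0 0 0) = Δ·Π!·Σ² = 10/429  (sign +1)
sum: t=1:−1/2880 t=2:+1/1440 = 1/2880
3j²(2 5 5; -1 2 -1) = Δ·Π!·Σ² = 7/715  (sign +1)
combine: 4πI² = 605·10/429·7/715 = 70/507
take √, sign +1: I = 0.10481902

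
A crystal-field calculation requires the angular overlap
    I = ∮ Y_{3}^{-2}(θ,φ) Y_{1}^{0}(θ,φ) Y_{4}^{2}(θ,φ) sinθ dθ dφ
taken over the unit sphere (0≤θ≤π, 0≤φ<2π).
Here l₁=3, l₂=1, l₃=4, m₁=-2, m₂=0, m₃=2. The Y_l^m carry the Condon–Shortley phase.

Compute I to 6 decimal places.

Checks pass: Σm=0; 8 even; l₃=4∈[2,4].
(2·3+1)(2·1+1)(2·4+1) = 189
Δ: 0! 6! 2! / 9! → 1/252
sum: t=0:+1/36 = 1/36
3j²(3 1 4; 0 0 0) = Δ·Π!·Σ² = 4/63  (sign +1)
sum: t=0:+1/120 = 1/120
3j²(3 1 4; -2 0 2) = Δ·Π!·Σ² = 1/21  (sign +1)
combine: 4πI² = 189·4/63·1/21 = 4/7
take √, sign +1: I = 0.21324362

0.213244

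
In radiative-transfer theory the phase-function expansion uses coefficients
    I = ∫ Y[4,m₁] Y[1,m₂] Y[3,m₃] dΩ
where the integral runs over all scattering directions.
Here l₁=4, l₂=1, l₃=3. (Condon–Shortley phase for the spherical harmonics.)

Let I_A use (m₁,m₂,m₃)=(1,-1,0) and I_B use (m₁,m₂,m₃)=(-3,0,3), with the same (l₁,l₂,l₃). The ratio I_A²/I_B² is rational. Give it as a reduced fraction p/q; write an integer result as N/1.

10/7

Shared (l₁,l₂,l₃)=(4,1,3): N and (l;000)² cancel in I_A²/I_B².
A: Δ = 2!·6!·0!/9! = 1/252; Racah Σ t=0..0: t=0:+1/72 = 1/72; ⇒ 3j(4 1 3; 1 -1 0)² = 5/126, sgn -1
B: Δ = 2!·6!·0!/9! = 1/252; Racah Σ t=1..1: t=1:−1/720 = -1/720; ⇒ 3j(4 1 3; -3 0 3)² = 1/36, sgn -1
I_A²/I_B² = (5/126)/(1/36) = 10/7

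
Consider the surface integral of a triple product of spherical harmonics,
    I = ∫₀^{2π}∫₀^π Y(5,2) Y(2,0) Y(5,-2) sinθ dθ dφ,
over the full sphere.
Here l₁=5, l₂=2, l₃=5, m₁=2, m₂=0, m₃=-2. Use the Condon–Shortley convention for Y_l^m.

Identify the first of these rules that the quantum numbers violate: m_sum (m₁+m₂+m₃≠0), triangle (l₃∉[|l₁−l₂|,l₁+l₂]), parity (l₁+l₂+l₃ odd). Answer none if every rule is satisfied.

m₁+m₂+m₃ = 2 + 0 − 2 = 0  ✓
triangle: |5−2|=3 ≤ l₃=5 ≤ 5+2=7  ✓
parity: l₁+l₂+l₃ = 12 is even  ✓

none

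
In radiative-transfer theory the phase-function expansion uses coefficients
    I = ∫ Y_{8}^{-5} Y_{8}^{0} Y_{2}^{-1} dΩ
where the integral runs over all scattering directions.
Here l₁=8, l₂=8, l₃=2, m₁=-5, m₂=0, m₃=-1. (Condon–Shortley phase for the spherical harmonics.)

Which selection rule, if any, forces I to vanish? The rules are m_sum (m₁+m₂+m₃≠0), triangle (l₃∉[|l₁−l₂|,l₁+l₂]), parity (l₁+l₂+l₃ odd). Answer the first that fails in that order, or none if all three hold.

azimuthal sum: -5 + 0 − 1 = -6  ✗
0 ≤ 2 ≤ 16 (triangle on l)
L = 8 + 8 + 2 = 18 (even)

m_sum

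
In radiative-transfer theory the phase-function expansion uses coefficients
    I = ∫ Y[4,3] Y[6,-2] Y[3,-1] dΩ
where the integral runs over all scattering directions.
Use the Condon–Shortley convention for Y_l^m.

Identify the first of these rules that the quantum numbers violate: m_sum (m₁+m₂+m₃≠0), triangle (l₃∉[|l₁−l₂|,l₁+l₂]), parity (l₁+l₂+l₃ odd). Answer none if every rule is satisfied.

Σmᵢ = 0  ✓
l₃∈[|l₁−l₂|,l₁+l₂]=[2,10], have l₃=3  ✓
Σlᵢ = 13 ⇒ odd  ✗

parity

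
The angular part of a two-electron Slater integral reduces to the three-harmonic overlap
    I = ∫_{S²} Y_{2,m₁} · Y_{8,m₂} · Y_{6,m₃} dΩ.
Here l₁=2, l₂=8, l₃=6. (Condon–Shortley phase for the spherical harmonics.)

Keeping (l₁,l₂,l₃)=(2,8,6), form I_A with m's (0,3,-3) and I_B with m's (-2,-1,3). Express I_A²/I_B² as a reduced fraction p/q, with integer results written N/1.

110/7

l's match ⇒ only the (l;m) 3-j factors differ between A and B.
A: triangle coeff Δ(2,8,6) = 1/30940; Σ_t [2,2]: t=2:+1/8709120 = 1/8709120; (3j)²=55/3094 [(2 8 6; 0 3 -3)], sign=-1
B: triangle coeff Δ(2,8,6) = 1/30940; Σ_t [4,4]: t=4:+1/52254720 = 1/52254720; (3j)²=1/884 [(2 8 6; -2 -1 3)], sign=-1
I_A²/I_B² = (55/3094)/(1/884) = 110/7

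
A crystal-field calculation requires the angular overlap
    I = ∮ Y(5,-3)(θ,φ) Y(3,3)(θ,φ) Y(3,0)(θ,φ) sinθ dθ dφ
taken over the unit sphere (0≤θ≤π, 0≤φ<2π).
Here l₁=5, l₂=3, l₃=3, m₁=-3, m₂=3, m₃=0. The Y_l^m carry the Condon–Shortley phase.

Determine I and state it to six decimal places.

0.000000

Σlᵢ=11 odd — θ-integrand is odd under cosθ→−cosθ; I=0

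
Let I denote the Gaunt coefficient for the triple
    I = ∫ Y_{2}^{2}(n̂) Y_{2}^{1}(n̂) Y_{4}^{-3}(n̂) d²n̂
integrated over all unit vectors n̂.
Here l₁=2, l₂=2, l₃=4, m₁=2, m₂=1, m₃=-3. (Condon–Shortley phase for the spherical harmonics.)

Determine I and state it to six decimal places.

-0.238414

Rules hold: Σm=0, L=8 even, 0≤4≤4.
N = 5·5·9 = 225
Δ = 0!·4!·4!/9! = 1/630
Racah Σ t=0..0: t=0:+1/16 = 1/16
⇒ 3j(2 2 4; 0 0 0)² = 2/35, sgn +1
Racah Σ t=0..0: t=0:+1/144 = 1/144
⇒ 3j(2 2 4; 2 1 -3)² = 1/18, sgn -1
4πI² = N·(3j₀)²·(3jₘ)² = 5/7
I = -1·√(0.714286/4π) = -0.23841361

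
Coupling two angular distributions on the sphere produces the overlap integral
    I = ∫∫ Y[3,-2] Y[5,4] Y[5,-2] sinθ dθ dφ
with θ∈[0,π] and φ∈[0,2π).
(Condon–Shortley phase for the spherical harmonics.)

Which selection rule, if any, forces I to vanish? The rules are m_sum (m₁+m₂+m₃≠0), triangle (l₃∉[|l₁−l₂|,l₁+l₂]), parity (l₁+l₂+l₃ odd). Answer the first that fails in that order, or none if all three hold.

parity

m₁+m₂+m₃ = -2 + 4 − 2 = 0  ✓
triangle: |3−5|=2 ≤ l₃=5 ≤ 3+5=8  ✓
parity: l₁+l₂+l₃ = 13 is odd  ✗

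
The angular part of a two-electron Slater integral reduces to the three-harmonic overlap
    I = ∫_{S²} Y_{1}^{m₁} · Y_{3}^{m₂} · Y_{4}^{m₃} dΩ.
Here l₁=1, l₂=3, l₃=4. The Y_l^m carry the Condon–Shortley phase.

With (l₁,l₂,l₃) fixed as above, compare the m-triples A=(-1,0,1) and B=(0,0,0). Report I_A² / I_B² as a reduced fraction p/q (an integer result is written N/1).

l's match ⇒ only the (l;m) 3-j factors differ between A and B.
A: triangle coeff Δ(1,3,4) = 1/252; Σ_t [0,0]: t=0:+1/72 = 1/72; (3j)²=5/126 [(1 3 4; -1 0 1)], sign=-1
B: triangle coeff Δ(1,3,4) = 1/252; Σ_t [0,0]: t=0:+1/36 = 1/36; (3j)²=4/63 [(1 3 4; 0 0 0)], sign=+1
I_A²/I_B² = (5/126)/(4/63) = 5/8

5/8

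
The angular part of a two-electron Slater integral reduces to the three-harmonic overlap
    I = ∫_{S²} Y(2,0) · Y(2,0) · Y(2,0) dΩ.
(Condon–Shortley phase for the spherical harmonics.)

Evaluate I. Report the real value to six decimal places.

0.180224

Rules hold: Σm=0, L=6 even, 0≤2≤4.
N = 5·5·5 = 125
Δ = 2!·2!·2!/7! = 1/630
Racah Σ t=0..2: t=0:+1/8 t=1:−1/1 t=2:+1/8 = -3/4
⇒ 3j(2 2 2; 0 0 0)² = 2/35, sgn -1
(m-triple is (0,0,0) — same symbol as above.)
4πI² = N·(3j₀)²·(3jₘ)² = 20/49
I = +1·√(0.408163/4π) = 0.18022375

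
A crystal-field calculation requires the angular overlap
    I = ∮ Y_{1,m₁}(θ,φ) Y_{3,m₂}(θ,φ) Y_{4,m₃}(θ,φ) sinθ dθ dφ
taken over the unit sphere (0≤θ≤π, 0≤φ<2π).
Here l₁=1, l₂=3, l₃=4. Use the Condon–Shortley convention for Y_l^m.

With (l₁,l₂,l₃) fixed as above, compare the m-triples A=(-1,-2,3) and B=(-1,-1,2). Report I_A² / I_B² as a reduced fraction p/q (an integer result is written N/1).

l's match ⇒ only the (l;m) 3-j factors differ between A and B.
A: triangle coeff Δ(1,3,4) = 1/252; Σ_t [0,0]: t=0:+1/240 = 1/240; (3j)²=1/12 [(1 3 4; -1 -2 3)], sign=-1
B: triangle coeff Δ(1,3,4) = 1/252; Σ_t [0,0]: t=0:+1/96 = 1/96; (3j)²=5/84 [(1 3 4; -1 -1 2)], sign=+1
I_A²/I_B² = (1/12)/(5/84) = 7/5

7/5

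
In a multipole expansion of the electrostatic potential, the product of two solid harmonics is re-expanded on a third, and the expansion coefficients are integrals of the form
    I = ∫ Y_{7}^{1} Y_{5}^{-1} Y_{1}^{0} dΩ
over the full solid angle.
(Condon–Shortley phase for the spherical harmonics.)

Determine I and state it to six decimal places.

l₃=1 ∉ [2,12] — triangle fails ⇒ I = 0

0.000000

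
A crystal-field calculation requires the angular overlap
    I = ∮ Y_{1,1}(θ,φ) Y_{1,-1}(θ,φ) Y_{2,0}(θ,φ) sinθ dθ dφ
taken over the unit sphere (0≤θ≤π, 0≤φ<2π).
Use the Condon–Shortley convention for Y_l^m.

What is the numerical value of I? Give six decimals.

0.126157

m-sum 0 ✓  L=4 even ✓  0≤2≤2 ✓
Π(2lᵢ+1) = 3×3×5 = 45
triangle coeff Δ(1,1,2) = 1/30
Σ_t [0,0]: t=0:+1/1 = 1/1
(3j)²=2/15 [(1 1 2; 0 0 0)], sign=+1
Σ_t [0,0]: t=0:+1/4 = 1/4
(3j)²=1/30 [(1 1 2; 1 -1 0)], sign=+1
⇒ 4πI² = 1/5
I = (+1)√(1/5/(4π)) = 0.12615663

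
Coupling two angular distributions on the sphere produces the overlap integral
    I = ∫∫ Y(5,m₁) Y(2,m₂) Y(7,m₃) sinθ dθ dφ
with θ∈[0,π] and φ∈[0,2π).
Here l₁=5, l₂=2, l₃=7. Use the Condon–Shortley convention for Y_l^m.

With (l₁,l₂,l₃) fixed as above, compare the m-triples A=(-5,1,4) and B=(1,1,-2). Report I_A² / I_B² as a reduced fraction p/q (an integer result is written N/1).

11/420

Shared (l₁,l₂,l₃)=(5,2,7): N and (l;000)² cancel in I_A²/I_B².
A: Δ = 0!·10!·4!/15! = 1/15015; Racah Σ t=0..0: t=0:+1/21772800 = 1/21772800; ⇒ 3j(5 2 7; -5 1 4)² = 1/1365, sgn -1
B: Δ = 0!·10!·4!/15! = 1/15015; Racah Σ t=0..0: t=0:+1/103680 = 1/103680; ⇒ 3j(5 2 7; 1 1 -2)² = 4/143, sgn -1
I_A²/I_B² = (1/1365)/(4/143) = 11/420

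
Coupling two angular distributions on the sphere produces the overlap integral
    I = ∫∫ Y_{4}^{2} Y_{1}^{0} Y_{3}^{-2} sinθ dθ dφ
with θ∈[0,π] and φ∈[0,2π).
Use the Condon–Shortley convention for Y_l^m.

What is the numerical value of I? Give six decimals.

Checks pass: Σm=0; 8 even; l₃=3∈[3,5].
(2·4+1)(2·1+1)(2·3+1) = 189
Δ: 2! 6! 0! / 9! → 1/252
sum: t=1:−1/36 = -1/36
3j²(4 1 3; 0 0 0) = Δ·Π!·Σ² = 4/63  (sign +1)
sum: t=1:−1/120 = -1/120
3j²(4 1 3; 2 0 -2) = Δ·Π!·Σ² = 1/21  (sign +1)
combine: 4πI² = 189·4/63·1/21 = 4/7
take √, sign +1: I = 0.21324362

0.213244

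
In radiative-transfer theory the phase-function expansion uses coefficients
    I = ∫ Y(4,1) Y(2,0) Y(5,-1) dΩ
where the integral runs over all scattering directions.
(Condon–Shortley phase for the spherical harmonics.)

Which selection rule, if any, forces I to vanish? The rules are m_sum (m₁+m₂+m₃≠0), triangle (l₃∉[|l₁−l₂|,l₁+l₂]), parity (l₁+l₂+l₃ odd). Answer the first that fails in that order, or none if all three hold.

azimuthal sum: 1 + 0 − 1 = 0  ✓
2 ≤ 5 ≤ 6 (triangle on l)  ✓
L = 4 + 2 + 5 = 11 (odd)  ✗

parity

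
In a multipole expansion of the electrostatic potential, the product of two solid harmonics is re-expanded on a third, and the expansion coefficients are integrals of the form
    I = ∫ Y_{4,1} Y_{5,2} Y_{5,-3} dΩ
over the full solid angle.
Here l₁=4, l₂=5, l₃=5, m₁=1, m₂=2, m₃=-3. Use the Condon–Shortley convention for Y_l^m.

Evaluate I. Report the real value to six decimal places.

-0.118854

Rules hold: Σm=0, L=14 even, 1≤5≤9.
N = 9·11·11 = 1089
Δ = 4!·4!·6!/15! = 1/3153150
Racah Σ t=0..4: t=0:+1/69120 t=1:−1/1728 t=2:+1/576 t=3:−1/1728 t=4:+1/69120 = 7/11520
⇒ 3j(4 5 5; 0 0 0)² = 2/143, sgn -1
Racah Σ t=1..3: t=1:−1/17280 t=2:+1/2880 t=3:−1/6912 = 1/6912
⇒ 3j(4 5 5; 1 2 -3)² = 5/429, sgn +1
4πI² = N·(3j₀)²·(3jₘ)² = 30/169
I = -1·√(0.177515/4π) = -0.11885360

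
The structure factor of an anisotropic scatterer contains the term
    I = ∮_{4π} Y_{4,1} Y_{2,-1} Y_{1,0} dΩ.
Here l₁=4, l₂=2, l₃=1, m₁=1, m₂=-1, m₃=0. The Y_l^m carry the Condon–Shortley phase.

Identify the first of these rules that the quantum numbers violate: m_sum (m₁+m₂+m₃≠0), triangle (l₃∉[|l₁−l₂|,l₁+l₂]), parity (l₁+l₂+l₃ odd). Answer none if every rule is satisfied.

triangle

azimuthal sum: 1 − 1 + 0 = 0  ✓
2 ≤ 1 ≤ 6 (triangle on l)  ✗
L = 4 + 2 + 1 = 7 (odd)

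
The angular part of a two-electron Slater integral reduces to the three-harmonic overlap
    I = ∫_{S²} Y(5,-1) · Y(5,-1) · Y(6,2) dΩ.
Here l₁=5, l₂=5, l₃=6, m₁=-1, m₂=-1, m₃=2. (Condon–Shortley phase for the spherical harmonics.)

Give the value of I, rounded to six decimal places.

0.125759

Rules hold: Σm=0, L=16 even, 0≤6≤10.
N = 11·11·13 = 1573
Δ = 4!·6!·6!/17! = 1/28588560
Racah Σ t=0..4: t=0:+1/345600 t=1:−1/13824 t=2:+1/5184 t=3:−1/13824 t=4:+1/345600 = 7/129600
⇒ 3j(5 5 6; 0 0 0)² = 80/7293, sgn +1
Racah Σ t=0..4: t=0:+1/829440 t=1:−1/25920 t=2:+1/9216 t=3:−1/25920 t=4:+1/829440 = 7/207360
⇒ 3j(5 5 6; -1 -1 2)² = 28/2431, sgn +1
4πI² = N·(3j₀)²·(3jₘ)² = 2240/11271
I = +1·√(0.19874/4π) = 0.12575865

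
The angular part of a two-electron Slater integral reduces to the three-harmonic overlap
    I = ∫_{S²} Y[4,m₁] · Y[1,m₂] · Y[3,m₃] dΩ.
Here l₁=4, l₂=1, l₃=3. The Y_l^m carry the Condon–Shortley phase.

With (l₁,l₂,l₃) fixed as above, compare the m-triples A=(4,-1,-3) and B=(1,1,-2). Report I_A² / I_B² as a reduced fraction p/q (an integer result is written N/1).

l's match ⇒ only the (l;m) 3-j factors differ between A and B.
A: triangle coeff Δ(4,1,3) = 1/252; Σ_t [0,0]: t=0:+1/1440 = 1/1440; (3j)²=1/9 [(4 1 3; 4 -1 -3)], sign=+1
B: triangle coeff Δ(4,1,3) = 1/252; Σ_t [2,2]: t=2:+1/240 = 1/240; (3j)²=1/84 [(4 1 3; 1 1 -2)], sign=-1
I_A²/I_B² = (1/9)/(1/84) = 28/3

28/3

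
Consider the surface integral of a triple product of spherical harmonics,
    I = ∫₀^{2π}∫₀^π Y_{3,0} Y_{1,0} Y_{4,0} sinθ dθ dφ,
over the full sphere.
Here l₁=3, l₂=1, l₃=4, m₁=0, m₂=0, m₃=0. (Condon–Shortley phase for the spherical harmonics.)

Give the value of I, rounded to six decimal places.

Rules hold: Σm=0, L=8 even, 2≤4≤4.
N = 7·3·9 = 189
Δ = 0!·6!·2!/9! = 1/252
Racah Σ t=0..0: t=0:+1/36 = 1/36
⇒ 3j(3 1 4; 0 0 0)² = 4/63, sgn +1
(m-triple is (0,0,0) — same symbol as above.)
4πI² = N·(3j₀)²·(3jₘ)² = 16/21
I = +1·√(0.761905/4π) = 0.24623252

0.246233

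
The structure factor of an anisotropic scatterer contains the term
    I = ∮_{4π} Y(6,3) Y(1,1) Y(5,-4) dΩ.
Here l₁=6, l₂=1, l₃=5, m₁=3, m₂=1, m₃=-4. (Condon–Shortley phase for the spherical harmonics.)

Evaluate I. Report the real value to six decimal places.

-0.070770

Rules hold: Σm=0, L=12 even, 5≤5≤7.
N = 13·3·11 = 429
Δ = 2!·10!·0!/13! = 1/858
Racah Σ t=1..1: t=1:−1/14400 = -1/14400
⇒ 3j(6 1 5; 0 0 0)² = 6/143, sgn +1
Racah Σ t=2..2: t=2:+1/725760 = 1/725760
⇒ 3j(6 1 5; 3 1 -4)² = 1/286, sgn -1
4πI² = N·(3j₀)²·(3jₘ)² = 9/143
I = -1·√(0.0629371/4π) = -0.07076985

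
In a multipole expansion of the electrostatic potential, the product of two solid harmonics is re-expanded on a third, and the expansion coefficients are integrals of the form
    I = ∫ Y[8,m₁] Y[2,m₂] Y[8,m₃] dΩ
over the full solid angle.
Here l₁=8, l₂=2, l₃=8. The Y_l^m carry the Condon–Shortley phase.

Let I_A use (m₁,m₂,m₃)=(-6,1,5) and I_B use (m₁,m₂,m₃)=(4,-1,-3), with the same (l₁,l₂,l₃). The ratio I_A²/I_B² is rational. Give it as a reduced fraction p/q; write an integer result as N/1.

121/70

l's match ⇒ only the (l;m) 3-j factors differ between A and B.
A: triangle coeff Δ(8,2,8) = 1/348840; Σ_t [1,2]: t=1:−1/12454041600 t=2:+1/1916006400 = 1/2264371200; (3j)²=847/38760 [(8 2 8; -6 1 5)], sign=-1
B: triangle coeff Δ(8,2,8) = 1/348840; Σ_t [0,1]: t=0:+1/174182400 t=1:−1/479001600 = 1/273715200; (3j)²=49/3876 [(8 2 8; 4 -1 -3)], sign=-1
I_A²/I_B² = (847/38760)/(49/3876) = 121/70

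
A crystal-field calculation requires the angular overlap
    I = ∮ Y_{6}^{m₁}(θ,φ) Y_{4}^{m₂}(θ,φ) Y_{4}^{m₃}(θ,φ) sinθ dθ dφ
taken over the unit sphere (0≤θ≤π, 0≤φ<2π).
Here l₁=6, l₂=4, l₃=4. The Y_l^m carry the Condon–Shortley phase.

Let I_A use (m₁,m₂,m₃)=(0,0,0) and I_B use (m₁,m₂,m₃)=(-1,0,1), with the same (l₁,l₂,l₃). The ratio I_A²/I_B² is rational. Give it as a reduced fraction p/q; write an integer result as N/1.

l's match ⇒ only the (l;m) 3-j factors differ between A and B.
A: triangle coeff Δ(6,4,4) = 1/1261260; Σ_t [2,4]: t=2:+1/4608 t=3:−1/1296 t=4:+1/4608 = -7/20736; (3j)²=20/1287 [(6 4 4; 0 0 0)], sign=-1
B: triangle coeff Δ(6,4,4) = 1/1261260; Σ_t [2,4]: t=2:+1/11520 t=3:−1/1728 t=4:+1/3456 = -7/34560; (3j)²=7/858 [(6 4 4; -1 0 1)], sign=+1
I_A²/I_B² = (20/1287)/(7/858) = 40/21

40/21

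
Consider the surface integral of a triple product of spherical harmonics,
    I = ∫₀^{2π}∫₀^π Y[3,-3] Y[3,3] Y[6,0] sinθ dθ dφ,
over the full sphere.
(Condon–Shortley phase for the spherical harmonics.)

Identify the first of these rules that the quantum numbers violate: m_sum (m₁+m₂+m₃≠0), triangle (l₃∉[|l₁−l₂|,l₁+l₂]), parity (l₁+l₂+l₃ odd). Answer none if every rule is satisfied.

none

m₁+m₂+m₃ = -3 + 3 + 0 = 0  ✓
triangle: |3−3|=0 ≤ l₃=6 ≤ 3+3=6  ✓
parity: l₁+l₂+l₃ = 12 is even  ✓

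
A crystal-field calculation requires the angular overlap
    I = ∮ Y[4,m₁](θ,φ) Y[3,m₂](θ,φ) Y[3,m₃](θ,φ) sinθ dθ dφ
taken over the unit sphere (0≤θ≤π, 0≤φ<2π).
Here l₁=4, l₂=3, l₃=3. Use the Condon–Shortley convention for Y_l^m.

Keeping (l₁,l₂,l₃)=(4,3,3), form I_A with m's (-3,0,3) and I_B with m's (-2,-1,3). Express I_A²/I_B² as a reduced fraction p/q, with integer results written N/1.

Same 4,3,3: normalisation and zero-m 3j drop out of the ratio.
A: Δ: 4! 4! 2! / 11! → 1/34650; sum: t=3:−1/288 = -1/288; 3j²(4 3 3; -3 0 3) = Δ·Π!·Σ² = 1/22  (sign -1)
B: Δ: 4! 4! 2! / 11! → 1/34650; sum: t=2:+1/192 = 1/192; 3j²(4 3 3; -2 -1 3) = Δ·Π!·Σ² = 3/77  (sign +1)
I_A²/I_B² = (1/22)/(3/77) = 7/6

7/6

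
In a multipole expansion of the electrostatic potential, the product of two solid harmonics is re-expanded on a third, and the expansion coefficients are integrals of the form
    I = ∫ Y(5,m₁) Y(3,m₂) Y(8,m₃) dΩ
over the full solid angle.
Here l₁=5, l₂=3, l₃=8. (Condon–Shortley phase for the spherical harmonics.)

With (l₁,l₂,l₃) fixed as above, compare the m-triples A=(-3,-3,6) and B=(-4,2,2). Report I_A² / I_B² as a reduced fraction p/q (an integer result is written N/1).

1001/20

Same 5,3,8: normalisation and zero-m 3j drop out of the ratio.
A: Δ: 0! 10! 6! / 17! → 1/136136; sum: t=0:+1/58060800 = 1/58060800; 3j²(5 3 8; -3 -3 6) = Δ·Π!·Σ² = 3/136  (sign +1)
B: Δ: 0! 10! 6! / 17! → 1/136136; sum: t=0:+1/43545600 = 1/43545600; 3j²(5 3 8; -4 2 2) = Δ·Π!·Σ² = 15/34034  (sign +1)
I_A²/I_B² = (3/136)/(15/34034) = 1001/20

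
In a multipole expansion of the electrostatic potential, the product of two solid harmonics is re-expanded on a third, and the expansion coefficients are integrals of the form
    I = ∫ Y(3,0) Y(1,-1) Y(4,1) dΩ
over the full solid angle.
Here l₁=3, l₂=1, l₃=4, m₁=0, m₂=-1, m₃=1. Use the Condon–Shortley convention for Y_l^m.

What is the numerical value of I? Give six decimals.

-0.194664

m-sum 0 ✓  L=8 even ✓  2≤4≤4 ✓
Π(2lᵢ+1) = 7×3×9 = 189
triangle coeff Δ(3,1,4) = 1/252
Σ_t [0,0]: t=0:+1/36 = 1/36
(3j)²=4/63 [(3 1 4; 0 0 0)], sign=+1
Σ_t [0,0]: t=0:+1/72 = 1/72
(3j)²=5/126 [(3 1 4; 0 -1 1)], sign=-1
⇒ 4πI² = 10/21
I = (-1)√(10/21/(4π)) = -0.19466390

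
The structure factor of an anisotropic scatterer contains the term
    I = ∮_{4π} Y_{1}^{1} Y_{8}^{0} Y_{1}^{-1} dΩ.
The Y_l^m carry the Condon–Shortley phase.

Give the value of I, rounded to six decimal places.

0.000000

|1−8|≤1≤1+8 violated ⇒ I = 0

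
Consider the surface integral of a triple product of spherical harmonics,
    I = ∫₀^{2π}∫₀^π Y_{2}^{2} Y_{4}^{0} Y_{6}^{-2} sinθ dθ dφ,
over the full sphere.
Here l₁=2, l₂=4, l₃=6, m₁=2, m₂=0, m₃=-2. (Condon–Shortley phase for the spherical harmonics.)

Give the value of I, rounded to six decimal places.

0.133065

m-sum 0 ✓  L=12 even ✓  2≤6≤6 ✓
Π(2lᵢ+1) = 5×9×13 = 585
triangle coeff Δ(2,4,6) = 1/6435
Σ_t [0,0]: t=0:+1/2304 = 1/2304
(3j)²=5/143 [(2 4 6; 0 0 0)], sign=+1
Σ_t [0,0]: t=0:+1/13824 = 1/13824
(3j)²=14/1287 [(2 4 6; 2 0 -2)], sign=+1
⇒ 4πI² = 350/1573
I = (+1)√(350/1573/(4π)) = 0.13306527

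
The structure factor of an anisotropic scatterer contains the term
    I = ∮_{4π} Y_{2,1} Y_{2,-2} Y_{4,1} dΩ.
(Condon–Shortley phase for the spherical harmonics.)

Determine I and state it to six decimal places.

-0.090112

Rules hold: Σm=0, L=8 even, 0≤4≤4.
N = 5·5·9 = 225
Δ = 0!·4!·4!/9! = 1/630
Racah Σ t=0..0: t=0:+1/16 = 1/16
⇒ 3j(2 2 4; 0 0 0)² = 2/35, sgn +1
Racah Σ t=0..0: t=0:+1/144 = 1/144
⇒ 3j(2 2 4; 1 -2 1)² = 1/126, sgn -1
4πI² = N·(3j₀)²·(3jₘ)² = 5/49
I = -1·√(0.102041/4π) = -0.09011188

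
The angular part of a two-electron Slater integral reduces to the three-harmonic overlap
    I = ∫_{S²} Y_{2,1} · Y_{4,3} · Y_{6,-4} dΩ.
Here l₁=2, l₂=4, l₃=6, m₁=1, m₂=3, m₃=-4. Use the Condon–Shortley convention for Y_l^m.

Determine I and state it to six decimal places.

Checks pass: Σm=0; 12 even; l₃=6∈[2,6].
(2·2+1)(2·4+1)(2·6+1) = 585
Δ: 0! 4! 8! / 13! → 1/6435
sum: t=0:+1/2304 = 1/2304
3j²(2 4 6; 0 0 0) = Δ·Π!·Σ² = 5/143  (sign +1)
sum: t=0:+1/30240 = 1/30240
3j²(2 4 6; 1 3 -4) = Δ·Π!·Σ² = 16/429  (sign +1)
combine: 4πI² = 585·5/143·16/429 = 1200/1573
take √, sign +1: I = 0.24638901

0.246389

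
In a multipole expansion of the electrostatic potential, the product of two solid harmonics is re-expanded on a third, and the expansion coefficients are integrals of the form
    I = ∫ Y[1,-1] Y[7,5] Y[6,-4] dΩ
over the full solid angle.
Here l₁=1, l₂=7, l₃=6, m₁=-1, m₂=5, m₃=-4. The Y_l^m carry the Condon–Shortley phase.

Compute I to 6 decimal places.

-0.284256

Rules hold: Σm=0, L=14 even, 6≤6≤8.
N = 3·15·13 = 585
Δ = 2!·0!·12!/15! = 1/1365
Racah Σ t=1..1: t=1:−1/518400 = -1/518400
⇒ 3j(1 7 6; 0 0 0)² = 7/195, sgn -1
Racah Σ t=2..2: t=2:+1/14515200 = 1/14515200
⇒ 3j(1 7 6; -1 5 -4)² = 22/455, sgn +1
4πI² = N·(3j₀)²·(3jₘ)² = 66/65
I = -1·√(1.01538/4π) = -0.28425647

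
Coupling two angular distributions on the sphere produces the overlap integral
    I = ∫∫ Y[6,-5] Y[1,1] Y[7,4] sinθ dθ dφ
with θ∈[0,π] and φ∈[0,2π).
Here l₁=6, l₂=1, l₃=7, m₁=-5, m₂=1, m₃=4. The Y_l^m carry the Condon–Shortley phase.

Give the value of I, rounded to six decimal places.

0.060604

m-sum 0 ✓  L=14 even ✓  5≤7≤7 ✓
Π(2lᵢ+1) = 13×3×15 = 585
triangle coeff Δ(6,1,7) = 1/1365
Σ_t [0,0]: t=0:+1/518400 = 1/518400
(3j)²=7/195 [(6 1 7; 0 0 0)], sign=-1
Σ_t [0,0]: t=0:+1/79833600 = 1/79833600
(3j)²=1/455 [(6 1 7; -5 1 4)], sign=-1
⇒ 4πI² = 3/65
I = (+1)√(3/65/(4π)) = 0.06060368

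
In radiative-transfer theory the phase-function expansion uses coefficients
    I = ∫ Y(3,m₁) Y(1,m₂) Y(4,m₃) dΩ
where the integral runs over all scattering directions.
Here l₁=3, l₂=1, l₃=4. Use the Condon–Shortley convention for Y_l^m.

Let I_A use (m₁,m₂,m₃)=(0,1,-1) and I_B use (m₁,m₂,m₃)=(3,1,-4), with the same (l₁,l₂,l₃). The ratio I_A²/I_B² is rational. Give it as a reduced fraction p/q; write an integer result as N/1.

l's match ⇒ only the (l;m) 3-j factors differ between A and B.
A: triangle coeff Δ(3,1,4) = 1/252; Σ_t [0,0]: t=0:+1/72 = 1/72; (3j)²=5/126 [(3 1 4; 0 1 -1)], sign=-1
B: triangle coeff Δ(3,1,4) = 1/252; Σ_t [0,0]: t=0:+1/1440 = 1/1440; (3j)²=1/9 [(3 1 4; 3 1 -4)], sign=+1
I_A²/I_B² = (5/126)/(1/9) = 5/14

5/14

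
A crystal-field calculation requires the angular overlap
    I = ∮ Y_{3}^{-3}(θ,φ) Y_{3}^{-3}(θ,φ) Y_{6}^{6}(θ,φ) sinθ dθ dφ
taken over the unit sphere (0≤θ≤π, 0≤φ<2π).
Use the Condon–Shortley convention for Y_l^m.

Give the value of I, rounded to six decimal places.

0.360342

m-sum 0 ✓  L=12 even ✓  0≤6≤6 ✓
Π(2lᵢ+1) = 7×7×13 = 637
triangle coeff Δ(3,3,6) = 1/12012
Σ_t [0,0]: t=0:+1/1296 = 1/1296
(3j)²=100/3003 [(3 3 6; 0 0 0)], sign=+1
Σ_t [0,0]: t=0:+1/518400 = 1/518400
(3j)²=1/13 [(3 3 6; -3 -3 6)], sign=+1
⇒ 4πI² = 700/429
I = (+1)√(700/429/(4π)) = 0.36034246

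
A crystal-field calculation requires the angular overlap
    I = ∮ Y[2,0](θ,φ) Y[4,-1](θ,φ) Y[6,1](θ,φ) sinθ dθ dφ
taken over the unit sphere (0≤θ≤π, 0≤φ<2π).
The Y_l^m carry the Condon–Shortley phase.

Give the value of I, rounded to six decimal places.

-0.230476

m-sum 0 ✓  L=12 even ✓  2≤6≤6 ✓
Π(2lᵢ+1) = 5×9×13 = 585
triangle coeff Δ(2,4,6) = 1/6435
Σ_t [0,0]: t=0:+1/2304 = 1/2304
(3j)²=5/143 [(2 4 6; 0 0 0)], sign=+1
Σ_t [0,0]: t=0:+1/2880 = 1/2880
(3j)²=14/429 [(2 4 6; 0 -1 1)], sign=-1
⇒ 4πI² = 1050/1573
I = (-1)√(1050/1573/(4π)) = -0.23047581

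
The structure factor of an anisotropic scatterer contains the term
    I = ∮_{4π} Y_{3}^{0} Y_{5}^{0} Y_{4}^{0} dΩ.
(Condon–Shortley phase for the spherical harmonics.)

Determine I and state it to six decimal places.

0.148374

Rules hold: Σm=0, L=12 even, 2≤4≤8.
N = 7·11·9 = 693
Δ = 4!·2!·6!/13! = 1/180180
Racah Σ t=1..3: t=1:−1/576 t=2:+1/144 t=3:−1/576 = 1/288
⇒ 3j(3 5 4; 0 0 0)² = 20/1001, sgn +1
(m-triple is (0,0,0) — same symbol as above.)
4πI² = N·(3j₀)²·(3jₘ)² = 3600/13013
I = +1·√(0.276646/4π) = 0.14837393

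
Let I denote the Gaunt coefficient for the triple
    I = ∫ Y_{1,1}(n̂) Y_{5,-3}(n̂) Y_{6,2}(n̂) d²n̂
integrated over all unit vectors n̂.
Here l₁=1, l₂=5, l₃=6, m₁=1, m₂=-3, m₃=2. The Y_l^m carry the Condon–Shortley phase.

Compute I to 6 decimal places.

0.100084

m-sum 0 ✓  L=12 even ✓  4≤6≤6 ✓
Π(2lᵢ+1) = 3×11×13 = 429
triangle coeff Δ(1,5,6) = 1/858
Σ_t [0,0]: t=0:+1/14400 = 1/14400
(3j)²=6/143 [(1 5 6; 0 0 0)], sign=+1
Σ_t [0,0]: t=0:+1/161280 = 1/161280
(3j)²=1/143 [(1 5 6; 1 -3 2)], sign=+1
⇒ 4πI² = 18/143
I = (+1)√(18/143/(4π)) = 0.10008369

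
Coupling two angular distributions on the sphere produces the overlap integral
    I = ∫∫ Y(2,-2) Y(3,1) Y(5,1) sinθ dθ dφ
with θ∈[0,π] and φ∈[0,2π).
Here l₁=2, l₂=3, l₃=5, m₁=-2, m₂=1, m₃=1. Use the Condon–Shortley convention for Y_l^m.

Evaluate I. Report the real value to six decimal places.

Checks pass: Σm=0; 10 even; l₃=5∈[1,5].
(2·2+1)(2·3+1)(2·5+1) = 385
Δ: 0! 4! 6! / 11! → 1/2310
sum: t=0:+1/144 = 1/144
3j²(2 3 5; 0 0 0) = Δ·Π!·Σ² = 10/231  (sign -1)
sum: t=0:+1/1152 = 1/1152
3j²(2 3 5; -2 1 1) = Δ·Π!·Σ² = 1/154  (sign +1)
combine: 4πI² = 385·10/231·1/154 = 25/231
take √, sign -1: I = -0.09280237

-0.092802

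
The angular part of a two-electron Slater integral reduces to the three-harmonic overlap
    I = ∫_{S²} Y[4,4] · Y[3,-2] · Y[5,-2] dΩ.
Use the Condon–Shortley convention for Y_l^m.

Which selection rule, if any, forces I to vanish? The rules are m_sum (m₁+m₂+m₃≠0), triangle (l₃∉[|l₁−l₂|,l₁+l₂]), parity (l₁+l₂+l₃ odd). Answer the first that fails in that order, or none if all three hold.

Σmᵢ = 0  ✓
l₃∈[|l₁−l₂|,l₁+l₂]=[1,7], have l₃=5  ✓
Σlᵢ = 12 ⇒ even  ✓

none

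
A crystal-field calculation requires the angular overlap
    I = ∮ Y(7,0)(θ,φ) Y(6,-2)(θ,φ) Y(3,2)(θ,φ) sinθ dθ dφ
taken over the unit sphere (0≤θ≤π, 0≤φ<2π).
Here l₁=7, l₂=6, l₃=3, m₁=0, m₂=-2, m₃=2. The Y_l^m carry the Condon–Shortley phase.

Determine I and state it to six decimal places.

-0.160413

m-sum 0 ✓  L=16 even ✓  1≤3≤13 ✓
Π(2lᵢ+1) = 15×13×7 = 1365
triangle coeff Δ(7,6,3) = 1/2042040
Σ_t [4,6]: t=4:+1/207360 t=5:−1/57600 t=6:+1/207360 = -1/129600
(3j)²=168/12155 [(7 6 3; 0 0 0)], sign=+1
Σ_t [3,4]: t=3:−1/725760 t=4:+1/207360 = 1/290304
(3j)²=125/7293 [(7 6 3; 0 -2 2)], sign=-1
⇒ 4πI² = 147000/454597
I = (-1)√(147000/454597/(4π)) = -0.16041333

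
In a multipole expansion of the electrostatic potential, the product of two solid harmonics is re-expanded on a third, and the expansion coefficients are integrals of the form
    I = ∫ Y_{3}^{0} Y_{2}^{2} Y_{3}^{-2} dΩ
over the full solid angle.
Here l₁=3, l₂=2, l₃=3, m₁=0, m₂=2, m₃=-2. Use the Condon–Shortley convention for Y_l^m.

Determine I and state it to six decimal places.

-0.188063

Checks pass: Σm=0; 8 even; l₃=3∈[1,5].
(2·3+1)(2·2+1)(2·3+1) = 245
Δ: 2! 4! 2! / 9! → 1/3780
sum: t=0:+1/24 t=1:−1/4 t=2:+1/24 = -1/6
3j²(3 2 3; 0 0 0) = Δ·Π!·Σ² = 4/105  (sign +1)
sum: t=2:+1/24 = 1/24
3j²(3 2 3; 0 2 -2) = Δ·Π!·Σ² = 1/21  (sign -1)
combine: 4πI² = 245·4/105·1/21 = 4/9
take √, sign -1: I = -0.18806319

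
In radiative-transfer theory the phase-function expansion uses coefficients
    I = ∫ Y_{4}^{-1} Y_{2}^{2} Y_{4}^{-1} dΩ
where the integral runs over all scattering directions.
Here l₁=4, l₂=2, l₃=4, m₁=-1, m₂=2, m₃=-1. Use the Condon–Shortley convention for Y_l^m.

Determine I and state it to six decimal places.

Rules hold: Σm=0, L=10 even, 2≤4≤6.
N = 9·5·9 = 405
Δ = 2!·6!·2!/11! = 1/13860
Racah Σ t=0..2: t=0:+1/192 t=1:−1/36 t=2:+1/192 = -5/288
⇒ 3j(4 2 4; 0 0 0)² = 20/693, sgn -1
Racah Σ t=2..2: t=2:+1/144 = 1/144
⇒ 3j(4 2 4; -1 2 -1)² = 10/231, sgn -1
4πI² = N·(3j₀)²·(3jₘ)² = 3000/5929
I = +1·√(0.505988/4π) = 0.20066192

0.200662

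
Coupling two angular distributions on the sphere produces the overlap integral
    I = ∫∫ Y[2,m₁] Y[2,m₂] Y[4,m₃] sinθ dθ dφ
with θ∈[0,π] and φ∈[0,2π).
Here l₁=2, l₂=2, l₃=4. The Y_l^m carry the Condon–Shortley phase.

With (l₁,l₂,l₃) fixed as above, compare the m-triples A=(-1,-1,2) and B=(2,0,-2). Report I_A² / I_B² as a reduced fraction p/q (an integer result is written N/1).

Shared (l₁,l₂,l₃)=(2,2,4): N and (l;000)² cancel in I_A²/I_B².
A: Δ = 0!·4!·4!/9! = 1/630; Racah Σ t=0..0: t=0:+1/36 = 1/36; ⇒ 3j(2 2 4; -1 -1 2)² = 4/63, sgn +1
B: Δ = 0!·4!·4!/9! = 1/630; Racah Σ t=0..0: t=0:+1/96 = 1/96; ⇒ 3j(2 2 4; 2 0 -2)² = 1/42, sgn +1
I_A²/I_B² = (4/63)/(1/42) = 8/3

8/3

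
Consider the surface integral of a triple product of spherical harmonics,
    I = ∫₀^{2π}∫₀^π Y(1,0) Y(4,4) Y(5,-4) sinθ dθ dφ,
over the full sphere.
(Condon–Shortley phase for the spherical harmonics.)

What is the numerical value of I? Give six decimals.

Rules hold: Σm=0, L=10 even, 3≤5≤5.
N = 3·9·11 = 297
Δ = 0!·2!·8!/11! = 1/495
Racah Σ t=0..0: t=0:+1/576 = 1/576
⇒ 3j(1 4 5; 0 0 0)² = 5/99, sgn -1
Racah Σ t=0..0: t=0:+1/40320 = 1/40320
⇒ 3j(1 4 5; 0 4 -4)² = 1/55, sgn -1
4πI² = N·(3j₀)²·(3jₘ)² = 3/11
I = +1·√(0.272727/4π) = 0.14731920

0.147319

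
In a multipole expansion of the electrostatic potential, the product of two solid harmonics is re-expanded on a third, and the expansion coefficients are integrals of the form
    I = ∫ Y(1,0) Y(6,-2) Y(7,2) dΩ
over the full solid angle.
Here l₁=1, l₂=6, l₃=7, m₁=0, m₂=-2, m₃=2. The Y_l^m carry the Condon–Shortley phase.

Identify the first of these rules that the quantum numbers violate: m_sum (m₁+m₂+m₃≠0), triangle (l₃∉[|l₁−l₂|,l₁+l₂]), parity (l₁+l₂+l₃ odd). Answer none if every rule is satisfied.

none

azimuthal sum: 0 − 2 + 2 = 0  ✓
5 ≤ 7 ≤ 7 (triangle on l)  ✓
L = 1 + 6 + 7 = 14 (even)  ✓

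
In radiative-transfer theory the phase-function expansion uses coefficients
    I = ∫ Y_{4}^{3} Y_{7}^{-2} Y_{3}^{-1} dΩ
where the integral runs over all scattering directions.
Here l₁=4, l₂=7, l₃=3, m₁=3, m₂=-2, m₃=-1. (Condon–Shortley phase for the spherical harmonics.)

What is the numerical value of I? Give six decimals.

m-sum 0 ✓  L=14 even ✓  3≤3≤11 ✓
Π(2lᵢ+1) = 9×15×7 = 945
triangle coeff Δ(4,7,3) = 1/45045
Σ_t [4,4]: t=4:+1/20736 = 1/20736
(3j)²=35/1287 [(4 7 3; 0 0 0)], sign=-1
Σ_t [1,1]: t=1:−1/241920 = -1/241920
(3j)²=4/1001 [(4 7 3; 3 -2 -1)], sign=-1
⇒ 4πI² = 2100/20449
I = (+1)√(2100/20449/(4π)) = 0.09040005

0.090400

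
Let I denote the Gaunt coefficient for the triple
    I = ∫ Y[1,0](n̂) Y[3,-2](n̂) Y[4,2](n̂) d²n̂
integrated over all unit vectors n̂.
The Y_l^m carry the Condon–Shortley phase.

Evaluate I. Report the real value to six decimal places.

0.213244

m-sum 0 ✓  L=8 even ✓  2≤4≤4 ✓
Π(2lᵢ+1) = 3×7×9 = 189
triangle coeff Δ(1,3,4) = 1/252
Σ_t [0,0]: t=0:+1/36 = 1/36
(3j)²=4/63 [(1 3 4; 0 0 0)], sign=+1
Σ_t [0,0]: t=0:+1/120 = 1/120
(3j)²=1/21 [(1 3 4; 0 -2 2)], sign=+1
⇒ 4πI² = 4/7
I = (+1)√(4/7/(4π)) = 0.21324362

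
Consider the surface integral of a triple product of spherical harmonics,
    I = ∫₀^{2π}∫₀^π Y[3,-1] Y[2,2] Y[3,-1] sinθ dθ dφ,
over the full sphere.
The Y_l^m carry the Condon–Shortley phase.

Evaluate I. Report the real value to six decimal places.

Checks pass: Σm=0; 8 even; l₃=3∈[1,5].
(2·3+1)(2·2+1)(2·3+1) = 245
Δ: 2! 4! 2! / 9! → 1/3780
sum: t=0:+1/24 t=1:−1/4 t=2:+1/24 = -1/6
3j²(3 2 3; 0 0 0) = Δ·Π!·Σ² = 4/105  (sign +1)
sum: t=2:+1/16 = 1/16
3j²(3 2 3; -1 2 -1) = Δ·Π!·Σ² = 2/35  (sign +1)
combine: 4πI² = 245·4/105·2/35 = 8/15
take √, sign +1: I = 0.20601291

0.206013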